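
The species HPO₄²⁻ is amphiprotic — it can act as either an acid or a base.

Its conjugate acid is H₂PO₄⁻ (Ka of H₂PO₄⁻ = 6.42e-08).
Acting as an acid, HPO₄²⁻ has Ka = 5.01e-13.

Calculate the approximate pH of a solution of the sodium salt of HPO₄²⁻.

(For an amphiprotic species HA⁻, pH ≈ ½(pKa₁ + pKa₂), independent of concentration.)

pKa₁ = -log(6.42e-08) = 7.19; pKa₂ = -log(5.01e-13) = 12.30. For an amphiprotic species, pH ≈ ½(pKa₁ + pKa₂) = ½(7.19 + 12.30) = 9.75.

pH = 9.75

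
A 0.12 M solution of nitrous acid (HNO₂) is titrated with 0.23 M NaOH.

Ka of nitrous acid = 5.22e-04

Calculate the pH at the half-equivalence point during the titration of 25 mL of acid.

At half-equivalence [HA] = [A⁻], so Henderson-Hasselbalch gives pH = pKa = -log(5.22e-04) = 3.28.

pH = pKa = 3.28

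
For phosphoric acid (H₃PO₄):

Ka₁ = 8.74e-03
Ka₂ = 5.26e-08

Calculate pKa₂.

pKa₂ = -log(Ka₂) = -log(5.26e-08) = 7.28.

pK_{a2} = 7.28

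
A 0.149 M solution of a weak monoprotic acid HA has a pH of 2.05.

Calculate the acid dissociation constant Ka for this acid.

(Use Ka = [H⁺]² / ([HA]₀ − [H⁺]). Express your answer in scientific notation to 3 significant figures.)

[H⁺] = 10^(−pH) = 10^(−2.05) = 8.913e-03 M. For HA ⇌ H⁺ + A⁻, Ka = [H⁺][A⁻]/[HA] = [H⁺]² / ([HA]₀ − [H⁺]) = (8.913e-03)² / (0.149 − 8.913e-03) = 5.67e-04.

K_a = 5.67e-04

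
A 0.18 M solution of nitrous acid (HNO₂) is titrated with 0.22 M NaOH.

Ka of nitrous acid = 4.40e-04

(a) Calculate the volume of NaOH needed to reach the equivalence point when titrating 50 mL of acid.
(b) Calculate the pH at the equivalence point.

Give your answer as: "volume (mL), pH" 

moles acid = 0.18 × 50/1000 = 0.009 mol; V_base = moles/0.22 × 1000 = 40.9 mL. At equivalence only the conjugate base is present: [A⁻] = 0.009/0.091 = 9.9000e-02 M. Kb = Kw/Ka = 2.27e-11; [OH⁻] = √(Kb × [A⁻]) = 1.5000e-06; pOH = 5.82; pH = 14 - pOH = 8.18.

V = 40.9 mL, pH = 8.18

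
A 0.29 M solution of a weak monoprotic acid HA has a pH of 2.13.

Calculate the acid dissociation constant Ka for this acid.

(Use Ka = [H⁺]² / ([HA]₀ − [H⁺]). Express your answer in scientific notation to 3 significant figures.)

[H⁺] = 10^(−pH) = 10^(−2.13) = 7.413e-03 M. For HA ⇌ H⁺ + A⁻, Ka = [H⁺][A⁻]/[HA] = [H⁺]² / ([HA]₀ − [H⁺]) = (7.413e-03)² / (0.29 − 7.413e-03) = 1.94e-04.

K_a = 1.94e-04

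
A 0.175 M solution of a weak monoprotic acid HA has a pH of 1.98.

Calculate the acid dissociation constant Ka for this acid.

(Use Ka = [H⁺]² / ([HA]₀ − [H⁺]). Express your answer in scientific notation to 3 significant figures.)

[H⁺] = 10^(−pH) = 10^(−1.98) = 1.047e-02 M. For HA ⇌ H⁺ + A⁻, Ka = [H⁺][A⁻]/[HA] = [H⁺]² / ([HA]₀ − [H⁺]) = (1.047e-02)² / (0.175 − 1.047e-02) = 6.66e-04.

K_a = 6.66e-04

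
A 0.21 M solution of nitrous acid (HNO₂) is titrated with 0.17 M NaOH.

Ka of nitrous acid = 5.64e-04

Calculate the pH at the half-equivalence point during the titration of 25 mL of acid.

At half-equivalence [HA] = [A⁻], so Henderson-Hasselbalch gives pH = pKa = -log(5.64e-04) = 3.25.

pH = pKa = 3.25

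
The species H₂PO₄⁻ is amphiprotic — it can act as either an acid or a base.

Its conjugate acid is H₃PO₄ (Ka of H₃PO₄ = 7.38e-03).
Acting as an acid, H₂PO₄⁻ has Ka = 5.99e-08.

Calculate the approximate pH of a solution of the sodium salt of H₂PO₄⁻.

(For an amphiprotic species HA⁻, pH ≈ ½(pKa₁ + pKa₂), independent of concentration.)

pKa₁ = -log(7.38e-03) = 2.13; pKa₂ = -log(5.99e-08) = 7.22. For an amphiprotic species, pH ≈ ½(pKa₁ + pKa₂) = ½(2.13 + 7.22) = 4.68.

pH = 4.68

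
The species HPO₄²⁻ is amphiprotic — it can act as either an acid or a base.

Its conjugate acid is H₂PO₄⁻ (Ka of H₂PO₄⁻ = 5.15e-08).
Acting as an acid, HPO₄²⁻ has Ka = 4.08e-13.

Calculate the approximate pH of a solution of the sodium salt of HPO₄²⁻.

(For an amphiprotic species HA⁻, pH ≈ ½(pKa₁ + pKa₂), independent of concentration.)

pKa₁ = -log(5.15e-08) = 7.29; pKa₂ = -log(4.08e-13) = 12.39. For an amphiprotic species, pH ≈ ½(pKa₁ + pKa₂) = ½(7.29 + 12.39) = 9.84.

pH = 9.84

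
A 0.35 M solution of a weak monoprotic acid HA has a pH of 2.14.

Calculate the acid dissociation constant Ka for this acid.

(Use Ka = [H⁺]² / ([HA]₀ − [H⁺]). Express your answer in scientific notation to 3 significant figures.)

[H⁺] = 10^(−pH) = 10^(−2.14) = 7.244e-03 M. For HA ⇌ H⁺ + A⁻, Ka = [H⁺][A⁻]/[HA] = [H⁺]² / ([HA]₀ − [H⁺]) = (7.244e-03)² / (0.35 − 7.244e-03) = 1.53e-04.

K_a = 1.53e-04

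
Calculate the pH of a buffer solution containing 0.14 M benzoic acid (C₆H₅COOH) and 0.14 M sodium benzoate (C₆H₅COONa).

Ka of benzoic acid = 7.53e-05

pKa = -log(7.53e-05) = 4.12. pH = pKa + log([A⁻]/[HA]) = 4.12 + log(0.14/0.14)

pH = 4.12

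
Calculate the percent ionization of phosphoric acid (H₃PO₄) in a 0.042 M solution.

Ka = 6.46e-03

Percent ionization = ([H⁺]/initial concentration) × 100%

Using Ka equilibrium: x² + Ka×x - Ka×C = 0. Solving: [H⁺] = 1.3555e-02. Percent = (1.3555e-02/0.042) × 100

Percent ionization = 32.3%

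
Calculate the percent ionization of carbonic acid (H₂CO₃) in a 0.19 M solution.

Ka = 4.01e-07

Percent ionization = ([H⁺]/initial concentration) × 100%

Using Ka equilibrium: x² + Ka×x - Ka×C = 0. Solving: [H⁺] = 2.7582e-04. Percent = (2.7582e-04/0.19) × 100

Percent ionization = 0.145%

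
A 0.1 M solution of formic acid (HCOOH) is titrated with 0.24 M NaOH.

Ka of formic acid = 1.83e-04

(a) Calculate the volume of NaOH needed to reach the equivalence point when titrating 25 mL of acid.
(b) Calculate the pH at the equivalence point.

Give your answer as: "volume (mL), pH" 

moles acid = 0.1 × 25/1000 = 0.0025 mol; V_base = moles/0.24 × 1000 = 10.4 mL. At equivalence only the conjugate base is present: [A⁻] = 0.0025/0.035 = 7.0588e-02 M. Kb = Kw/Ka = 5.46e-11; [OH⁻] = √(Kb × [A⁻]) = 1.9640e-06; pOH = 5.71; pH = 14 - pOH = 8.29.

V = 10.4 mL, pH = 8.29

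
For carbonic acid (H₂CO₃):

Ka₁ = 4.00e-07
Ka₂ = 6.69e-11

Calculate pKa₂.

pKa₂ = -log(Ka₂) = -log(6.69e-11) = 10.17.

pK_{a2} = 10.17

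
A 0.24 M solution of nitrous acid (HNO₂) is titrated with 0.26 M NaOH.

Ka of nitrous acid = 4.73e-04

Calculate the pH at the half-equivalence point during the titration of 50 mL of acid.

At half-equivalence [HA] = [A⁻], so Henderson-Hasselbalch gives pH = pKa = -log(4.73e-04) = 3.33.

pH = pKa = 3.33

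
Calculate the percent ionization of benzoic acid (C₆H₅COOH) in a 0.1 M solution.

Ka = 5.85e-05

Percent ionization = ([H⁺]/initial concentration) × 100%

Using Ka equilibrium: x² + Ka×x - Ka×C = 0. Solving: [H⁺] = 2.3896e-03. Percent = (2.3896e-03/0.1) × 100

Percent ionization = 2.39%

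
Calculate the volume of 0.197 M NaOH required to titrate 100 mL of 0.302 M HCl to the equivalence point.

At equivalence: moles acid = moles base. moles HCl = 0.302 × 100/1000 = 0.0302 mol. V_base = moles / 0.197 × 1000 = 153.3 mL.

V_{base} = 153.3 mL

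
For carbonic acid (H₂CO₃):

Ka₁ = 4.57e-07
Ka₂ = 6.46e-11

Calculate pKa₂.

pKa₂ = -log(Ka₂) = -log(6.46e-11) = 10.19.

pK_{a2} = 10.19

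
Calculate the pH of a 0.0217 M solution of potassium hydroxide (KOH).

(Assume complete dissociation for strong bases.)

[OH⁻] = 0.0217 M for strong base. pOH = -log[OH⁻] = 1.66, pH = 14 - pOH

pH = 12.34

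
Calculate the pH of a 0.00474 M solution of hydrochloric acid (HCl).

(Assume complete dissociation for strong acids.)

[H⁺] = 0.00474 M for strong acid. pH = -log[H⁺] = -log(0.00474)

pH = 2.32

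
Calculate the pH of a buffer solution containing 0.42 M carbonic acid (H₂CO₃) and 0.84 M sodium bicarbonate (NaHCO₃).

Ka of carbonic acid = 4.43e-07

pKa = -log(4.43e-07) = 6.35. pH = pKa + log([A⁻]/[HA]) = 6.35 + log(0.84/0.42)

pH = 6.65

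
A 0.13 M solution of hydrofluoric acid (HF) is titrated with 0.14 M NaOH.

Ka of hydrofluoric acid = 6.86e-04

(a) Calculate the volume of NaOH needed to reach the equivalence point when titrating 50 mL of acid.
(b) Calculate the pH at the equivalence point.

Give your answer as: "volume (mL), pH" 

moles acid = 0.13 × 50/1000 = 0.0065 mol; V_base = moles/0.14 × 1000 = 46.4 mL. At equivalence only the conjugate base is present: [A⁻] = 0.0065/0.096 = 6.7407e-02 M. Kb = Kw/Ka = 1.46e-11; [OH⁻] = √(Kb × [A⁻]) = 9.9127e-07; pOH = 6.00; pH = 14 - pOH = 8.00.

V = 46.4 mL, pH = 8.00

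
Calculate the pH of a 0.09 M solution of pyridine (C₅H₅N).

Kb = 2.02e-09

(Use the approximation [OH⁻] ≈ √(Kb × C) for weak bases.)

[OH⁻] = √(Kb × C) = √(2.02e-09 × 0.09) = 1.3483e-05. pOH = 4.87, pH = 14 - pOH

pH = 9.13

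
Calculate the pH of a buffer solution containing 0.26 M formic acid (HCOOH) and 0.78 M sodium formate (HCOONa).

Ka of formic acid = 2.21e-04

pKa = -log(2.21e-04) = 3.66. pH = pKa + log([A⁻]/[HA]) = 3.66 + log(0.78/0.26)

pH = 4.13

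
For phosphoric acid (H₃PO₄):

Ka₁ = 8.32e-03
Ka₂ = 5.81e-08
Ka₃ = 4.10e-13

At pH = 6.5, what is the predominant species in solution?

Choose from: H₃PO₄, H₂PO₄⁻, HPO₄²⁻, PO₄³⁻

pKa₁ = 2.08, pKa₂ = 7.24, pKa₃ = 12.39. For a polyprotic acid the predominant species crosses at each pKa: below pKa_n the protonated form dominates, above it the deprotonated form does. At pH = 6.5, the predominant species is H₂PO₄⁻.

H₂PO₄⁻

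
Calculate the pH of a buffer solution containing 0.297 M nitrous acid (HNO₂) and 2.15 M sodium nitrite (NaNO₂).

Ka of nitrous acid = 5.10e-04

pKa = -log(5.10e-04) = 3.29. pH = pKa + log([A⁻]/[HA]) = 3.29 + log(2.15/0.297)

pH = 4.15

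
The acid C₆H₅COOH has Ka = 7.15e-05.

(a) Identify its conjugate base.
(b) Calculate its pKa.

(a) The conjugate base is formed by removing one H⁺ from C₆H₅COOH, giving C₆H₅COO⁻. (b) pKa = -log(Ka) = -log(7.15e-05) = 4.15.

Conjugate base: C₆H₅COO⁻; pK_a = 4.15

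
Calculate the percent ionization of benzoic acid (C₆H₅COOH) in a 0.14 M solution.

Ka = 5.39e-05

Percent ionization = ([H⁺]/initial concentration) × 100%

Using Ka equilibrium: x² + Ka×x - Ka×C = 0. Solving: [H⁺] = 2.7202e-03. Percent = (2.7202e-03/0.14) × 100

Percent ionization = 1.94%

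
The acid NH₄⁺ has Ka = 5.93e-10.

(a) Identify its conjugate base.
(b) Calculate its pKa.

(a) The conjugate base is formed by removing one H⁺ from NH₄⁺, giving NH₃. (b) pKa = -log(Ka) = -log(5.93e-10) = 9.23.

Conjugate base: NH₃; pK_a = 9.23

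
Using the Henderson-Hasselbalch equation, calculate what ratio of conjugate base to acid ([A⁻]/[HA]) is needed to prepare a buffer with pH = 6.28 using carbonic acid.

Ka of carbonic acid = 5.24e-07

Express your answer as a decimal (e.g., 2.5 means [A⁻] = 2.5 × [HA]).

pKa = -log(5.24e-07) = 6.2807. pH = pKa + log([A⁻]/[HA]), so log([A⁻]/[HA]) = pH − pKa = 6.28 − 6.2807 = -0.0007. [A⁻]/[HA] = 10^(-0.0007) = 0.998

[A⁻]/[HA] = 0.998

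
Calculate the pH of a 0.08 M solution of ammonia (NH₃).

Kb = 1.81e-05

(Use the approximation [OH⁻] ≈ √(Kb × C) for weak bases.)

[OH⁻] = √(Kb × C) = √(1.81e-05 × 0.08) = 1.2033e-03. pOH = 2.92, pH = 14 - pOH

pH = 11.08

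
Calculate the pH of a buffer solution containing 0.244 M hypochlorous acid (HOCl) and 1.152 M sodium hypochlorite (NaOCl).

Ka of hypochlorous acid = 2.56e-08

pKa = -log(2.56e-08) = 7.59. pH = pKa + log([A⁻]/[HA]) = 7.59 + log(1.152/0.244)

pH = 8.27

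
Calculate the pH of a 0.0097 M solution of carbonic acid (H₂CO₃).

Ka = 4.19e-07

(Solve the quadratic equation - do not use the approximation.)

x² + Ka×x - Ka×C = 0. Using quadratic formula: [H⁺] = 6.3543e-05

pH = 4.20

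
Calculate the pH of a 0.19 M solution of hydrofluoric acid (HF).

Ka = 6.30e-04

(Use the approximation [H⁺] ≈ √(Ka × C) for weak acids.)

[H⁺] = √(Ka × C) = √(6.30e-04 × 0.19) = 1.0941e-02. pH = -log(1.0941e-02)

pH = 1.96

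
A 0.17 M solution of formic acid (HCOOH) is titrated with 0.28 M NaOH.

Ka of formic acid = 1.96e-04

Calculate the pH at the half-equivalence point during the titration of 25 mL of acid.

At half-equivalence [HA] = [A⁻], so Henderson-Hasselbalch gives pH = pKa = -log(1.96e-04) = 3.71.

pH = pKa = 3.71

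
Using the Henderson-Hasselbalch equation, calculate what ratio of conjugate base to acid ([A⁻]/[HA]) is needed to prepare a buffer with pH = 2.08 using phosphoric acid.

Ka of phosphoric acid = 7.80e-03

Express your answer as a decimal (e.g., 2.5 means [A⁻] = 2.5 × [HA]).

pKa = -log(7.80e-03) = 2.1079. pH = pKa + log([A⁻]/[HA]), so log([A⁻]/[HA]) = pH − pKa = 2.08 − 2.1079 = -0.0279. [A⁻]/[HA] = 10^(-0.0279) = 0.938

[A⁻]/[HA] = 0.938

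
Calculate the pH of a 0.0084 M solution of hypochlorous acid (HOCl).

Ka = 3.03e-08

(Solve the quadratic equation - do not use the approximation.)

x² + Ka×x - Ka×C = 0. Using quadratic formula: [H⁺] = 1.5939e-05

pH = 4.80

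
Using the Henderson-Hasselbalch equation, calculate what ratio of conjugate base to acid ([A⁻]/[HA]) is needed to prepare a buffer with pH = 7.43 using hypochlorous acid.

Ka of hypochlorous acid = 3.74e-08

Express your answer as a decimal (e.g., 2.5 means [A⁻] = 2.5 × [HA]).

pKa = -log(3.74e-08) = 7.4271. pH = pKa + log([A⁻]/[HA]), so log([A⁻]/[HA]) = pH − pKa = 7.43 − 7.4271 = 0.0029. [A⁻]/[HA] = 10^(0.0029) = 1.01

[A⁻]/[HA] = 1.01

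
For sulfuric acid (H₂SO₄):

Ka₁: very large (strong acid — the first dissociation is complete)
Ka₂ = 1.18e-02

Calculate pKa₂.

pKa₂ = -log(Ka₂) = -log(1.18e-02) = 1.93.

pK_{a2} = 1.93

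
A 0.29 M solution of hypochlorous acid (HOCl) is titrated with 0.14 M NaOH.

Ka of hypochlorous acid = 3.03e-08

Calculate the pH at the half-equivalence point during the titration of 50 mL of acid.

At half-equivalence [HA] = [A⁻], so Henderson-Hasselbalch gives pH = pKa = -log(3.03e-08) = 7.52.

pH = pKa = 7.52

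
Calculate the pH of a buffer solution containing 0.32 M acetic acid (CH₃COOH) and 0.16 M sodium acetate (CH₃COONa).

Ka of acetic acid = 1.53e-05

pKa = -log(1.53e-05) = 4.82. pH = pKa + log([A⁻]/[HA]) = 4.82 + log(0.16/0.32)

pH = 4.51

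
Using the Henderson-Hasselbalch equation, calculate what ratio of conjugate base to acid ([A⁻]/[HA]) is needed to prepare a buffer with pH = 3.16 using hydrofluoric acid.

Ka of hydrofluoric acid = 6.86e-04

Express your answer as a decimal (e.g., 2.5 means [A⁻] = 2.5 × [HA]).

pKa = -log(6.86e-04) = 3.1637. pH = pKa + log([A⁻]/[HA]), so log([A⁻]/[HA]) = pH − pKa = 3.16 − 3.1637 = -0.0037. [A⁻]/[HA] = 10^(-0.0037) = 0.992

[A⁻]/[HA] = 0.992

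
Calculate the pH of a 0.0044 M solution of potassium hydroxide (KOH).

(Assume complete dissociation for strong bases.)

[OH⁻] = 0.0044 M for strong base. pOH = -log[OH⁻] = 2.36, pH = 14 - pOH

pH = 11.64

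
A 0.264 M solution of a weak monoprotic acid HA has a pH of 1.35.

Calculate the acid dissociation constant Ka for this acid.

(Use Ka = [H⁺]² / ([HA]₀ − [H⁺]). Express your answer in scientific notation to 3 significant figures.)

[H⁺] = 10^(−pH) = 10^(−1.35) = 4.467e-02 M. For HA ⇌ H⁺ + A⁻, Ka = [H⁺][A⁻]/[HA] = [H⁺]² / ([HA]₀ − [H⁺]) = (4.467e-02)² / (0.264 − 4.467e-02) = 9.10e-03.

K_a = 9.10e-03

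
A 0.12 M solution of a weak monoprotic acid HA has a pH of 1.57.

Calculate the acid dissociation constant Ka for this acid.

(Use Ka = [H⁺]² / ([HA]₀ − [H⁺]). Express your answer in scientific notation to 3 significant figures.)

[H⁺] = 10^(−pH) = 10^(−1.57) = 2.692e-02 M. For HA ⇌ H⁺ + A⁻, Ka = [H⁺][A⁻]/[HA] = [H⁺]² / ([HA]₀ − [H⁺]) = (2.692e-02)² / (0.12 − 2.692e-02) = 7.78e-03.

K_a = 7.78e-03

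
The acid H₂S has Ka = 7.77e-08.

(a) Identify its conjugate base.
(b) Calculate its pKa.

(a) The conjugate base is formed by removing one H⁺ from H₂S, giving HS⁻. (b) pKa = -log(Ka) = -log(7.77e-08) = 7.11.

Conjugate base: HS⁻; pK_a = 7.11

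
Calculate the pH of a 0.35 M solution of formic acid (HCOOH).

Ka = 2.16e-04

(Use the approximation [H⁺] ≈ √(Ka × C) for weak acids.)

[H⁺] = √(Ka × C) = √(2.16e-04 × 0.35) = 8.6948e-03. pH = -log(8.6948e-03)

pH = 2.06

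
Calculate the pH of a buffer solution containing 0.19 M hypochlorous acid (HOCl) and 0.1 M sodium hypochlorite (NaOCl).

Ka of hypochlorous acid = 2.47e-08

pKa = -log(2.47e-08) = 7.61. pH = pKa + log([A⁻]/[HA]) = 7.61 + log(0.1/0.19)

pH = 7.33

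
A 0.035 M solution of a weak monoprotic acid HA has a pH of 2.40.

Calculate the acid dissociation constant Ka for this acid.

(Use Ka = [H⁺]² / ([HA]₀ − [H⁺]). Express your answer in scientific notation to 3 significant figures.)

[H⁺] = 10^(−pH) = 10^(−2.40) = 3.981e-03 M. For HA ⇌ H⁺ + A⁻, Ka = [H⁺][A⁻]/[HA] = [H⁺]² / ([HA]₀ − [H⁺]) = (3.981e-03)² / (0.035 − 3.981e-03) = 5.11e-04.

K_a = 5.11e-04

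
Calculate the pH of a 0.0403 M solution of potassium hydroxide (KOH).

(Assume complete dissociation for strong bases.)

[OH⁻] = 0.0403 M for strong base. pOH = -log[OH⁻] = 1.39, pH = 14 - pOH

pH = 12.61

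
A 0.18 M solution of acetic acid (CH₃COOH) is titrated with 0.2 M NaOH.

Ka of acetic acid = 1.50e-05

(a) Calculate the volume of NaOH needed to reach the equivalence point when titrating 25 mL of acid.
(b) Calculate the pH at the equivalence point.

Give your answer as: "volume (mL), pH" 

moles acid = 0.18 × 25/1000 = 0.0045 mol; V_base = moles/0.2 × 1000 = 22.5 mL. At equivalence only the conjugate base is present: [A⁻] = 0.0045/0.048 = 9.4737e-02 M. Kb = Kw/Ka = 6.67e-10; [OH⁻] = √(Kb × [A⁻]) = 7.9472e-06; pOH = 5.10; pH = 14 - pOH = 8.90.

V = 22.5 mL, pH = 8.90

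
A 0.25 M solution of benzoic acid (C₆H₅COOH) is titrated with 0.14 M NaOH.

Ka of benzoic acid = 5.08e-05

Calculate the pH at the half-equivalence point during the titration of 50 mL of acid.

At half-equivalence [HA] = [A⁻], so Henderson-Hasselbalch gives pH = pKa = -log(5.08e-05) = 4.29.

pH = pKa = 4.29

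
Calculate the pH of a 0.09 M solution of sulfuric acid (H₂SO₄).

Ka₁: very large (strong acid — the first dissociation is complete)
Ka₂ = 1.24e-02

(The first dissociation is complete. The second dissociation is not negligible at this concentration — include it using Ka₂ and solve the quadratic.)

First dissociation is complete: [H⁺]₀ = [HSO₄⁻]₀ = C = 0.09 M. Second dissociation HSO₄⁻ ⇌ H⁺ + SO₄²⁻: let x = [SO₄²⁻]. Ka₂ = (C + x)·x / (C − x) = 1.24e-02 → x² + (C + Ka₂)·x − Ka₂·C = 0 → x² + 0.10240·x − 1.116e-03 = 0. x = (−0.10240 + √(0.10240² + 4 × 1.116e-03)) / 2 = 9.9346e-03 M. [H⁺] = C + x = 0.09 + 9.9346e-03 = 9.9935e-02 M. pH = -log(9.9935e-02) = 1.00.

pH = 1.00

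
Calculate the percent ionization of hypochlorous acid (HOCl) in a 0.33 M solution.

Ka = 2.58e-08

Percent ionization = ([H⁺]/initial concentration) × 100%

Using Ka equilibrium: x² + Ka×x - Ka×C = 0. Solving: [H⁺] = 9.2258e-05. Percent = (9.2258e-05/0.33) × 100

Percent ionization = 0.028%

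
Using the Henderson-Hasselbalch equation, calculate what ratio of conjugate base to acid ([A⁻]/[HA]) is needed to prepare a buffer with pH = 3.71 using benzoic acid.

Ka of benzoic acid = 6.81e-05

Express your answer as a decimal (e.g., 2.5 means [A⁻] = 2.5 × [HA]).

pKa = -log(6.81e-05) = 4.1669. pH = pKa + log([A⁻]/[HA]), so log([A⁻]/[HA]) = pH − pKa = 3.71 − 4.1669 = -0.4569. [A⁻]/[HA] = 10^(-0.4569) = 0.349

[A⁻]/[HA] = 0.349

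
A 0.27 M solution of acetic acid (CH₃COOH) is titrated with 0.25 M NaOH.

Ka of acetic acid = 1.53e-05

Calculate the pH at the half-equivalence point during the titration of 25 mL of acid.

At half-equivalence [HA] = [A⁻], so Henderson-Hasselbalch gives pH = pKa = -log(1.53e-05) = 4.82.

pH = pKa = 4.82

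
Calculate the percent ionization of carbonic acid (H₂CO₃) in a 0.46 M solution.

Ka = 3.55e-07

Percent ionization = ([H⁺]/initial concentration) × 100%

Using Ka equilibrium: x² + Ka×x - Ka×C = 0. Solving: [H⁺] = 4.0393e-04. Percent = (4.0393e-04/0.46) × 100

Percent ionization = 0.0878%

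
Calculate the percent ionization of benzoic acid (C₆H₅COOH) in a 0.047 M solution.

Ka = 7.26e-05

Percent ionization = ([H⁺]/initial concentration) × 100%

Using Ka equilibrium: x² + Ka×x - Ka×C = 0. Solving: [H⁺] = 1.8113e-03. Percent = (1.8113e-03/0.047) × 100

Percent ionization = 3.85%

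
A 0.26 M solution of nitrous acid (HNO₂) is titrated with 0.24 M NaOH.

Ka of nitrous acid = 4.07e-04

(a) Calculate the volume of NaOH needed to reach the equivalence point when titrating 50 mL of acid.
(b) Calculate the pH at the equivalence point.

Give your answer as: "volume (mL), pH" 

moles acid = 0.26 × 50/1000 = 0.013 mol; V_base = moles/0.24 × 1000 = 54.2 mL. At equivalence only the conjugate base is present: [A⁻] = 0.013/0.104 = 1.2480e-01 M. Kb = Kw/Ka = 2.46e-11; [OH⁻] = √(Kb × [A⁻]) = 1.7511e-06; pOH = 5.76; pH = 14 - pOH = 8.24.

V = 54.2 mL, pH = 8.24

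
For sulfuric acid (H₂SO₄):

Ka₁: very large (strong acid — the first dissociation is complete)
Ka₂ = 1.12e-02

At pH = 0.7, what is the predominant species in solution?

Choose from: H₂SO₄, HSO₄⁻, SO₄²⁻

The first dissociation is complete, so H₂SO₄ itself is never the predominant species in water; pKa₂ = -log(1.12e-02) = 1.95. For a polyprotic acid the predominant species crosses at each pKa: below pKa_n the protonated form dominates, above it the deprotonated form does. At pH = 0.7, the predominant species is HSO₄⁻.

HSO₄⁻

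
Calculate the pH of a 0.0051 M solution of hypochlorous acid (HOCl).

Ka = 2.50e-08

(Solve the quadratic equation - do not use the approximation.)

x² + Ka×x - Ka×C = 0. Using quadratic formula: [H⁺] = 1.1279e-05

pH = 4.95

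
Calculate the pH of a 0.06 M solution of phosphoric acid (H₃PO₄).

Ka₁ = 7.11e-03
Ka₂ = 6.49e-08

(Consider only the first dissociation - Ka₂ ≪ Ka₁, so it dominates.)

First dissociation dominates. From Ka₁ = [H⁺][HA⁻]/[H₂A], x² + Ka₁·x − Ka₁·C = 0 with C = 0.06 M and Ka₁ = 7.11e-03. Solving: [H⁺] = (−Ka₁ + √(Ka₁² + 4·Ka₁·C)) / 2 = 1.7403e-02 M. pH = -log(1.7403e-02) = 1.76.

pH = 1.76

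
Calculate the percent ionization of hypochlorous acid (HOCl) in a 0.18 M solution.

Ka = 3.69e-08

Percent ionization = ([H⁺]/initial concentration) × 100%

Using Ka equilibrium: x² + Ka×x - Ka×C = 0. Solving: [H⁺] = 8.1480e-05. Percent = (8.1480e-05/0.18) × 100

Percent ionization = 0.0453%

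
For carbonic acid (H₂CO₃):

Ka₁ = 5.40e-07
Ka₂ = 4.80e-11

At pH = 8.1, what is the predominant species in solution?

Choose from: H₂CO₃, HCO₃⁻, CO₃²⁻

pKa₁ = 6.27, pKa₂ = 10.32. For a polyprotic acid the predominant species crosses at each pKa: below pKa_n the protonated form dominates, above it the deprotonated form does. At pH = 8.1, the predominant species is HCO₃⁻.

HCO₃⁻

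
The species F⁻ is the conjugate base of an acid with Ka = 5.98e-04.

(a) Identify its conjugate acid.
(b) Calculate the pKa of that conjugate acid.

(a) The conjugate acid is formed by adding one H⁺ to F⁻, giving HF. (b) pKa = -log(Ka) = -log(5.98e-04) = 3.22.

Conjugate acid: HF; pK_a = 3.22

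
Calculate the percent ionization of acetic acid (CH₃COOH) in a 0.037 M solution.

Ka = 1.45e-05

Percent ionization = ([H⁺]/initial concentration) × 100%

Using Ka equilibrium: x² + Ka×x - Ka×C = 0. Solving: [H⁺] = 7.2525e-04. Percent = (7.2525e-04/0.037) × 100

Percent ionization = 1.96%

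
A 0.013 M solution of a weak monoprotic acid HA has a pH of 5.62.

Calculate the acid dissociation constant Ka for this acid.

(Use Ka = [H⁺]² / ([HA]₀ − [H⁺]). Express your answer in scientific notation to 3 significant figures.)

[H⁺] = 10^(−pH) = 10^(−5.62) = 2.399e-06 M. For HA ⇌ H⁺ + A⁻, Ka = [H⁺][A⁻]/[HA] = [H⁺]² / ([HA]₀ − [H⁺]) = (2.399e-06)² / (0.013 − 2.399e-06) = 4.43e-10.

K_a = 4.43e-10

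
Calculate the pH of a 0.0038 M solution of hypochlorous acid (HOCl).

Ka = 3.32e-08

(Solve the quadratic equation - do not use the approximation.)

x² + Ka×x - Ka×C = 0. Using quadratic formula: [H⁺] = 1.1216e-05

pH = 4.95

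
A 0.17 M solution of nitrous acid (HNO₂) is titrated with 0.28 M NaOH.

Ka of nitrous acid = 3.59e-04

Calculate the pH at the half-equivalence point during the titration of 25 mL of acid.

At half-equivalence [HA] = [A⁻], so Henderson-Hasselbalch gives pH = pKa = -log(3.59e-04) = 3.44.

pH = pKa = 3.44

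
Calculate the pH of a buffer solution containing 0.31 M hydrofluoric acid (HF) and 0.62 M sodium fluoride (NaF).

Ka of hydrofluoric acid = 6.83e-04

pKa = -log(6.83e-04) = 3.17. pH = pKa + log([A⁻]/[HA]) = 3.17 + log(0.62/0.31)

pH = 3.47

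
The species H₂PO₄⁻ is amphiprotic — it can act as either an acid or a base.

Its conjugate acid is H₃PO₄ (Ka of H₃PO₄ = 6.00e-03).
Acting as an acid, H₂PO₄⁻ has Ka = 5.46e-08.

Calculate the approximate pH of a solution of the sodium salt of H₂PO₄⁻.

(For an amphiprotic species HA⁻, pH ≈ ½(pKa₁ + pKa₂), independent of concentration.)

pKa₁ = -log(6.00e-03) = 2.22; pKa₂ = -log(5.46e-08) = 7.26. For an amphiprotic species, pH ≈ ½(pKa₁ + pKa₂) = ½(2.22 + 7.26) = 4.74.

pH = 4.74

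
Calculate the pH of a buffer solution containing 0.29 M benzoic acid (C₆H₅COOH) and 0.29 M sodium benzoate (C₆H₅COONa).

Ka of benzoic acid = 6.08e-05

pKa = -log(6.08e-05) = 4.22. pH = pKa + log([A⁻]/[HA]) = 4.22 + log(0.29/0.29)

pH = 4.22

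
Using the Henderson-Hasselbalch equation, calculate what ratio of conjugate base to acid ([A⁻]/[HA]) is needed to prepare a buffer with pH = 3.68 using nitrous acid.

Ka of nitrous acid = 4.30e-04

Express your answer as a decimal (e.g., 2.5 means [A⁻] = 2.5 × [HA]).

pKa = -log(4.30e-04) = 3.3665. pH = pKa + log([A⁻]/[HA]), so log([A⁻]/[HA]) = pH − pKa = 3.68 − 3.3665 = 0.3135. [A⁻]/[HA] = 10^(0.3135) = 2.06

[A⁻]/[HA] = 2.06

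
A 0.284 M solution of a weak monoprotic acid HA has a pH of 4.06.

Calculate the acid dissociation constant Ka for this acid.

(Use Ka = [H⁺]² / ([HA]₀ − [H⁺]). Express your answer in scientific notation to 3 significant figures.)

[H⁺] = 10^(−pH) = 10^(−4.06) = 8.710e-05 M. For HA ⇌ H⁺ + A⁻, Ka = [H⁺][A⁻]/[HA] = [H⁺]² / ([HA]₀ − [H⁺]) = (8.710e-05)² / (0.284 − 8.710e-05) = 2.67e-08.

K_a = 2.67e-08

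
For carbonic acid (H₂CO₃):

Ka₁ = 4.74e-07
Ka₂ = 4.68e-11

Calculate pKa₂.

pKa₂ = -log(Ka₂) = -log(4.68e-11) = 10.33.

pK_{a2} = 10.33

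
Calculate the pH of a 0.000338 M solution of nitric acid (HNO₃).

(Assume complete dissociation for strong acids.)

[H⁺] = 0.000338 M for strong acid. pH = -log[H⁺] = -log(0.000338)

pH = 3.47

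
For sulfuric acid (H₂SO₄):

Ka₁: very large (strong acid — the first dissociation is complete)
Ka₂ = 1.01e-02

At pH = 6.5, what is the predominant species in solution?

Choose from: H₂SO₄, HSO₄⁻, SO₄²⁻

The first dissociation is complete, so H₂SO₄ itself is never the predominant species in water; pKa₂ = -log(1.01e-02) = 2.00. For a polyprotic acid the predominant species crosses at each pKa: below pKa_n the protonated form dominates, above it the deprotonated form does. At pH = 6.5, the predominant species is SO₄²⁻.

SO₄²⁻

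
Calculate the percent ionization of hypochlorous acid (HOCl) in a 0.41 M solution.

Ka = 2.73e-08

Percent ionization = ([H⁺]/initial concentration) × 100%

Using Ka equilibrium: x² + Ka×x - Ka×C = 0. Solving: [H⁺] = 1.0578e-04. Percent = (1.0578e-04/0.41) × 100

Percent ionization = 0.0258%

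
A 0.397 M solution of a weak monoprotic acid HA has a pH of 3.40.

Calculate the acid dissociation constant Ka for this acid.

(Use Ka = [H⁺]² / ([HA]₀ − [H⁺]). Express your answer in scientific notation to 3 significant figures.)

[H⁺] = 10^(−pH) = 10^(−3.40) = 3.981e-04 M. For HA ⇌ H⁺ + A⁻, Ka = [H⁺][A⁻]/[HA] = [H⁺]² / ([HA]₀ − [H⁺]) = (3.981e-04)² / (0.397 − 3.981e-04) = 4.00e-07.

K_a = 4.00e-07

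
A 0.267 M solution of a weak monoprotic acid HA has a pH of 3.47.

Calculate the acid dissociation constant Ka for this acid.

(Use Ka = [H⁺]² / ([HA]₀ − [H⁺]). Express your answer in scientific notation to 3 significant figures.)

[H⁺] = 10^(−pH) = 10^(−3.47) = 3.388e-04 M. For HA ⇌ H⁺ + A⁻, Ka = [H⁺][A⁻]/[HA] = [H⁺]² / ([HA]₀ − [H⁺]) = (3.388e-04)² / (0.267 − 3.388e-04) = 4.31e-07.

K_a = 4.31e-07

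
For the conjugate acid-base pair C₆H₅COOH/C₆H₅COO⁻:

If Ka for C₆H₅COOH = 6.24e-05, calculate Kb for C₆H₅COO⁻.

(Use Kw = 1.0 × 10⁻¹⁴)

For a conjugate pair Ka × Kb = Kw, so Kb = Kw/Ka = 1.0 × 10⁻¹⁴ / 6.24e-05 = 1.60e-10.

K_b = 1.60e-10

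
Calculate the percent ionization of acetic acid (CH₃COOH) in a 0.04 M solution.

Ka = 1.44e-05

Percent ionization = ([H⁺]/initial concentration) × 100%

Using Ka equilibrium: x² + Ka×x - Ka×C = 0. Solving: [H⁺] = 7.5178e-04. Percent = (7.5178e-04/0.04) × 100

Percent ionization = 1.88%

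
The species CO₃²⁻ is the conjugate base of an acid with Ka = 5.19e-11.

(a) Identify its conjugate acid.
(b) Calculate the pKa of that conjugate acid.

(a) The conjugate acid is formed by adding one H⁺ to CO₃²⁻, giving HCO₃⁻. (b) pKa = -log(Ka) = -log(5.19e-11) = 10.28.

Conjugate acid: HCO₃⁻; pK_a = 10.28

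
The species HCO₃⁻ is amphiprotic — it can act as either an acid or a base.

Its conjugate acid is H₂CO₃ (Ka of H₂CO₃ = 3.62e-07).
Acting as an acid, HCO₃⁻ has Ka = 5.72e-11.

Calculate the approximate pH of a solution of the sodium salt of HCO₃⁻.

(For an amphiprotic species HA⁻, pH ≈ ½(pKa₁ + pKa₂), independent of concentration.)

pKa₁ = -log(3.62e-07) = 6.44; pKa₂ = -log(5.72e-11) = 10.24. For an amphiprotic species, pH ≈ ½(pKa₁ + pKa₂) = ½(6.44 + 10.24) = 8.34.

pH = 8.34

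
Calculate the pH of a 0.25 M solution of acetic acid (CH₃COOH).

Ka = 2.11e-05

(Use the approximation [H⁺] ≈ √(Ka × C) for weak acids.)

[H⁺] = √(Ka × C) = √(2.11e-05 × 0.25) = 2.2967e-03. pH = -log(2.2967e-03)

pH = 2.64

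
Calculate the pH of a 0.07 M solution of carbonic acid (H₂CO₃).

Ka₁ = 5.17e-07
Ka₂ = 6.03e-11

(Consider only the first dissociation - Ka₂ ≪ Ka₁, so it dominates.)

First dissociation dominates. From Ka₁ = [H⁺][HA⁻]/[H₂A], x² + Ka₁·x − Ka₁·C = 0 with C = 0.07 M and Ka₁ = 5.17e-07. Solving: [H⁺] = (−Ka₁ + √(Ka₁² + 4·Ka₁·C)) / 2 = 1.8998e-04 M. pH = -log(1.8998e-04) = 3.72.

pH = 3.72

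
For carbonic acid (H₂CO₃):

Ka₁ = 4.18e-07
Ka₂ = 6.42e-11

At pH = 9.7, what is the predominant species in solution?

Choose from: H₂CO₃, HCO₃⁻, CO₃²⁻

pKa₁ = 6.38, pKa₂ = 10.19. For a polyprotic acid the predominant species crosses at each pKa: below pKa_n the protonated form dominates, above it the deprotonated form does. At pH = 9.7, the predominant species is HCO₃⁻.

HCO₃⁻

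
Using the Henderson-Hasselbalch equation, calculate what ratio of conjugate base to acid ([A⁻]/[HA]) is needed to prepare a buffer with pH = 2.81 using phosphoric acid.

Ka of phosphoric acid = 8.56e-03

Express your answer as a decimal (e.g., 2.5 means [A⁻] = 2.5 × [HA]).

pKa = -log(8.56e-03) = 2.0675. pH = pKa + log([A⁻]/[HA]), so log([A⁻]/[HA]) = pH − pKa = 2.81 − 2.0675 = 0.7425. [A⁻]/[HA] = 10^(0.7425) = 5.53

[A⁻]/[HA] = 5.53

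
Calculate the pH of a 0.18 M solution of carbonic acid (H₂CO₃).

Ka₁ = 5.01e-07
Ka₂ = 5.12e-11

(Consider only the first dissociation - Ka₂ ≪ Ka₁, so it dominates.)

First dissociation dominates. From Ka₁ = [H⁺][HA⁻]/[H₂A], x² + Ka₁·x − Ka₁·C = 0 with C = 0.18 M and Ka₁ = 5.01e-07. Solving: [H⁺] = (−Ka₁ + √(Ka₁² + 4·Ka₁·C)) / 2 = 3.0005e-04 M. pH = -log(3.0005e-04) = 3.52.

pH = 3.52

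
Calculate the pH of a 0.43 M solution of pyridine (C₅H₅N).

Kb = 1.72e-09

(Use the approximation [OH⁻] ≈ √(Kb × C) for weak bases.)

[OH⁻] = √(Kb × C) = √(1.72e-09 × 0.43) = 2.7196e-05. pOH = 4.57, pH = 14 - pOH

pH = 9.43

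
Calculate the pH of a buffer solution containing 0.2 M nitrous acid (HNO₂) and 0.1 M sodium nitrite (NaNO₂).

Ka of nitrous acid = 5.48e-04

pKa = -log(5.48e-04) = 3.26. pH = pKa + log([A⁻]/[HA]) = 3.26 + log(0.1/0.2)

pH = 2.96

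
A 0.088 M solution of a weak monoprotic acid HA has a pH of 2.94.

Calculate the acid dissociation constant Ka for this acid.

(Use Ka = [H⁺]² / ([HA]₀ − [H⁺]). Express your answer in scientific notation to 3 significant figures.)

[H⁺] = 10^(−pH) = 10^(−2.94) = 1.148e-03 M. For HA ⇌ H⁺ + A⁻, Ka = [H⁺][A⁻]/[HA] = [H⁺]² / ([HA]₀ − [H⁺]) = (1.148e-03)² / (0.088 − 1.148e-03) = 1.52e-05.

K_a = 1.52e-05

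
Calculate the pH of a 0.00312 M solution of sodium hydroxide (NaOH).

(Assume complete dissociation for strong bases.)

[OH⁻] = 0.00312 M for strong base. pOH = -log[OH⁻] = 2.51, pH = 14 - pOH

pH = 11.49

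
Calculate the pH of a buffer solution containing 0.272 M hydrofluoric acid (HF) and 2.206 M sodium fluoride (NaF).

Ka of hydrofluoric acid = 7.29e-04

pKa = -log(7.29e-04) = 3.14. pH = pKa + log([A⁻]/[HA]) = 3.14 + log(2.206/0.272)

pH = 4.05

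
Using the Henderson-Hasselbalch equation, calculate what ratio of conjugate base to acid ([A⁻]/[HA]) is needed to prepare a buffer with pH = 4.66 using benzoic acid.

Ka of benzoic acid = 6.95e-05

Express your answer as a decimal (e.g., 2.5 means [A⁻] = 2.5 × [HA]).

pKa = -log(6.95e-05) = 4.1580. pH = pKa + log([A⁻]/[HA]), so log([A⁻]/[HA]) = pH − pKa = 4.66 − 4.1580 = 0.5020. [A⁻]/[HA] = 10^(0.5020) = 3.18

[A⁻]/[HA] = 3.18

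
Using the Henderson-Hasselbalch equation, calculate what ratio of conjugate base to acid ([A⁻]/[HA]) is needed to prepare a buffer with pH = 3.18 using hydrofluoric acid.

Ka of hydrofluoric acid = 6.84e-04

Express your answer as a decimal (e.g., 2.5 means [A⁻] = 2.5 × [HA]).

pKa = -log(6.84e-04) = 3.1649. pH = pKa + log([A⁻]/[HA]), so log([A⁻]/[HA]) = pH − pKa = 3.18 − 3.1649 = 0.0151. [A⁻]/[HA] = 10^(0.0151) = 1.04

[A⁻]/[HA] = 1.04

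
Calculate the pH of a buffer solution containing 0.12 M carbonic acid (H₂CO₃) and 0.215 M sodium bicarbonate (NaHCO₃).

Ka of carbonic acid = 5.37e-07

pKa = -log(5.37e-07) = 6.27. pH = pKa + log([A⁻]/[HA]) = 6.27 + log(0.215/0.12)

pH = 6.52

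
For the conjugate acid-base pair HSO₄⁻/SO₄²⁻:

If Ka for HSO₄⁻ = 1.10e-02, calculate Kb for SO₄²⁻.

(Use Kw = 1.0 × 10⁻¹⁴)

For a conjugate pair Ka × Kb = Kw, so Kb = Kw/Ka = 1.0 × 10⁻¹⁴ / 1.10e-02 = 9.09e-13.

K_b = 9.09e-13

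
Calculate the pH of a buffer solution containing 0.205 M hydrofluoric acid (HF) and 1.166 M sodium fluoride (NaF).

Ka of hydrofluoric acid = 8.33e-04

pKa = -log(8.33e-04) = 3.08. pH = pKa + log([A⁻]/[HA]) = 3.08 + log(1.166/0.205)

pH = 3.83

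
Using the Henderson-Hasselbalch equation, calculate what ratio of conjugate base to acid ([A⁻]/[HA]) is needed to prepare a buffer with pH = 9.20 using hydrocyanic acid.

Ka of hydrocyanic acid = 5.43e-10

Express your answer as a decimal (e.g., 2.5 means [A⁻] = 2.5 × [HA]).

pKa = -log(5.43e-10) = 9.2652. pH = pKa + log([A⁻]/[HA]), so log([A⁻]/[HA]) = pH − pKa = 9.20 − 9.2652 = -0.0652. [A⁻]/[HA] = 10^(-0.0652) = 0.861

[A⁻]/[HA] = 0.861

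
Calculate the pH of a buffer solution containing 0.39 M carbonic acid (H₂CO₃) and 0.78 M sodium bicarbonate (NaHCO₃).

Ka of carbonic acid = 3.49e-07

pKa = -log(3.49e-07) = 6.46. pH = pKa + log([A⁻]/[HA]) = 6.46 + log(0.78/0.39)

pH = 6.76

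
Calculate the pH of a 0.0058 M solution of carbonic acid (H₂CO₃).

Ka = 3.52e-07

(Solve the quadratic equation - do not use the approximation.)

x² + Ka×x - Ka×C = 0. Using quadratic formula: [H⁺] = 4.5008e-05

pH = 4.35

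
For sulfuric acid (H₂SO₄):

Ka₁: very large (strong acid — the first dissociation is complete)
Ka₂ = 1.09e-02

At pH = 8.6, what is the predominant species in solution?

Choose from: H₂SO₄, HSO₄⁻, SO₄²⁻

The first dissociation is complete, so H₂SO₄ itself is never the predominant species in water; pKa₂ = -log(1.09e-02) = 1.96. For a polyprotic acid the predominant species crosses at each pKa: below pKa_n the protonated form dominates, above it the deprotonated form does. At pH = 8.6, the predominant species is SO₄²⁻.

SO₄²⁻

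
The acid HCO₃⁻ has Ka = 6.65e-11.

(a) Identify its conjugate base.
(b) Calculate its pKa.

(a) The conjugate base is formed by removing one H⁺ from HCO₃⁻, giving CO₃²⁻. (b) pKa = -log(Ka) = -log(6.65e-11) = 10.18.

Conjugate base: CO₃²⁻; pK_a = 10.18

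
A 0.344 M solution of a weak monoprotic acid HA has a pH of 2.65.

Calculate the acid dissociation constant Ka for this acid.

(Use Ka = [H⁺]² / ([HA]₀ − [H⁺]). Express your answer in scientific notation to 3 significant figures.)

[H⁺] = 10^(−pH) = 10^(−2.65) = 2.239e-03 M. For HA ⇌ H⁺ + A⁻, Ka = [H⁺][A⁻]/[HA] = [H⁺]² / ([HA]₀ − [H⁺]) = (2.239e-03)² / (0.344 − 2.239e-03) = 1.47e-05.

K_a = 1.47e-05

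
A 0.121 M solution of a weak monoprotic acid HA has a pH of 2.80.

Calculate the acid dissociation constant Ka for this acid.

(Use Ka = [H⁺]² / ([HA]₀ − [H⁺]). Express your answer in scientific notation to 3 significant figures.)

[H⁺] = 10^(−pH) = 10^(−2.80) = 1.585e-03 M. For HA ⇌ H⁺ + A⁻, Ka = [H⁺][A⁻]/[HA] = [H⁺]² / ([HA]₀ − [H⁺]) = (1.585e-03)² / (0.121 − 1.585e-03) = 2.10e-05.

K_a = 2.10e-05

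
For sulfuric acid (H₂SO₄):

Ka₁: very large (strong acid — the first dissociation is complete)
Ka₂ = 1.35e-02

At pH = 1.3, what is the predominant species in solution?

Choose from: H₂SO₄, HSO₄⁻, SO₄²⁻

The first dissociation is complete, so H₂SO₄ itself is never the predominant species in water; pKa₂ = -log(1.35e-02) = 1.87. For a polyprotic acid the predominant species crosses at each pKa: below pKa_n the protonated form dominates, above it the deprotonated form does. At pH = 1.3, the predominant species is HSO₄⁻.

HSO₄⁻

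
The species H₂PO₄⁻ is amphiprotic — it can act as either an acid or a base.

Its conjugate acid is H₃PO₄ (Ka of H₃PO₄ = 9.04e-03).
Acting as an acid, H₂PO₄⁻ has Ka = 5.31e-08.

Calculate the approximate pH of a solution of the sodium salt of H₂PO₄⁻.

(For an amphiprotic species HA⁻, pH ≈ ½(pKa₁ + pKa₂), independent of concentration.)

pKa₁ = -log(9.04e-03) = 2.04; pKa₂ = -log(5.31e-08) = 7.27. For an amphiprotic species, pH ≈ ½(pKa₁ + pKa₂) = ½(2.04 + 7.27) = 4.66.

pH = 4.66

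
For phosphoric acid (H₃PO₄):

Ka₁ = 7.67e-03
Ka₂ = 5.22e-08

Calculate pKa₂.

pKa₂ = -log(Ka₂) = -log(5.22e-08) = 7.28.

pK_{a2} = 7.28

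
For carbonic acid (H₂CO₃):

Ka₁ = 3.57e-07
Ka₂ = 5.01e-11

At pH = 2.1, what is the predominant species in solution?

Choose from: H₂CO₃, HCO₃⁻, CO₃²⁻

pKa₁ = 6.45, pKa₂ = 10.30. For a polyprotic acid the predominant species crosses at each pKa: below pKa_n the protonated form dominates, above it the deprotonated form does. At pH = 2.1, the predominant species is H₂CO₃.

H₂CO₃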